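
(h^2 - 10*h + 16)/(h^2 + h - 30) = (h^2 - 10*h + 16)/(h^2 + h - 30)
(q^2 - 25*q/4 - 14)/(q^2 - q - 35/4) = (-4*q^2 + 25*q + 56)/(-4*q^2 + 4*q + 35)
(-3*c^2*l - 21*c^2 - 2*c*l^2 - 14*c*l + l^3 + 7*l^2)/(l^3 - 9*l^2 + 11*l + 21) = (-3*c^2*l - 21*c^2 - 2*c*l^2 - 14*c*l + l^3 + 7*l^2)/(l^3 - 9*l^2 + 11*l + 21)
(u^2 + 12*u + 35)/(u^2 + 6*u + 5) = (u + 7)/(u + 1)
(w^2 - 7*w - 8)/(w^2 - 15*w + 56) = (w + 1)/(w - 7)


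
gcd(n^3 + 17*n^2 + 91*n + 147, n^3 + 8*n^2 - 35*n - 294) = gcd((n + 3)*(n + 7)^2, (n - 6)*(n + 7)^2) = n^2 + 14*n + 49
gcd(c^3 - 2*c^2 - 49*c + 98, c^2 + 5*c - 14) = c^2 + 5*c - 14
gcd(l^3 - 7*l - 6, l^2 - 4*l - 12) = l + 2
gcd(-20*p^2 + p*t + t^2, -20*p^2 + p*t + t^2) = 20*p^2 - p*t - t^2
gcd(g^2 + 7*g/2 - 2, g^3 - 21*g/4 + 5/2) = g - 1/2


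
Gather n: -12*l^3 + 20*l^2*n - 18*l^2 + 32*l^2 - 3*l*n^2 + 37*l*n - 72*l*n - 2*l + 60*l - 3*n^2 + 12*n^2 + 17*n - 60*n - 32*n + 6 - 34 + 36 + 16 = -12*l^3 + 14*l^2 + 58*l + n^2*(9 - 3*l) + n*(20*l^2 - 35*l - 75) + 24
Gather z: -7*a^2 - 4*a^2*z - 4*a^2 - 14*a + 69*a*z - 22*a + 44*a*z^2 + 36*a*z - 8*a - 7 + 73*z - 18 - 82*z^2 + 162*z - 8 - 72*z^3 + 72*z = -11*a^2 - 44*a - 72*z^3 + z^2*(44*a - 82) + z*(-4*a^2 + 105*a + 307) - 33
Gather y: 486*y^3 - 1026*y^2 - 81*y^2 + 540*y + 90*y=486*y^3 - 1107*y^2 + 630*y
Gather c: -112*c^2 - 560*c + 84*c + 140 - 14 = -112*c^2 - 476*c + 126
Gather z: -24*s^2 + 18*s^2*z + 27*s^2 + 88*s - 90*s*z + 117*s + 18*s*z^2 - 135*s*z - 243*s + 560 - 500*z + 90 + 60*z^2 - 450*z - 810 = 3*s^2 - 38*s + z^2*(18*s + 60) + z*(18*s^2 - 225*s - 950) - 160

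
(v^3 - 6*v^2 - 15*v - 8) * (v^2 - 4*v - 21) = v^5 - 10*v^4 - 12*v^3 + 178*v^2 + 347*v + 168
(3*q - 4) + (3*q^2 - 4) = 3*q^2 + 3*q - 8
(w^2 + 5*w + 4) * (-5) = -5*w^2 - 25*w - 20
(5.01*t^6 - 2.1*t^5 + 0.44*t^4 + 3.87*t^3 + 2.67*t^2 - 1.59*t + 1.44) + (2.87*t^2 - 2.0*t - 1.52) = 5.01*t^6 - 2.1*t^5 + 0.44*t^4 + 3.87*t^3 + 5.54*t^2 - 3.59*t - 0.0800000000000001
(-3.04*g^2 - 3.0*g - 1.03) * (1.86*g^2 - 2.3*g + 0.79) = -5.6544*g^4 + 1.412*g^3 + 2.5826*g^2 - 0.00100000000000033*g - 0.8137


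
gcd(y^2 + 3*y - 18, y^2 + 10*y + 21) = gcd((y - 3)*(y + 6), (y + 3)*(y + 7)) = 1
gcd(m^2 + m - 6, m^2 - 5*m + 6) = m - 2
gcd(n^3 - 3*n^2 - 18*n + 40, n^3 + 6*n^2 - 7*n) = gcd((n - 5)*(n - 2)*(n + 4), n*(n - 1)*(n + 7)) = 1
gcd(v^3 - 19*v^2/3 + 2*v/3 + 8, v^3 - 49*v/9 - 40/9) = v + 1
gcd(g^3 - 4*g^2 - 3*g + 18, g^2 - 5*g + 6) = g - 3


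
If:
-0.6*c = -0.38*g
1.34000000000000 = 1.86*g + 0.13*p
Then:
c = 0.456272401433692 - 0.0442652329749104*p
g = 0.720430107526882 - 0.0698924731182796*p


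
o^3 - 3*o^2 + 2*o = o*(o - 2)*(o - 1)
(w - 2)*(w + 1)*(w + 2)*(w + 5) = w^4 + 6*w^3 + w^2 - 24*w - 20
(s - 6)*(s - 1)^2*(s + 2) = s^4 - 6*s^3 - 3*s^2 + 20*s - 12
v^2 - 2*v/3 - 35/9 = (v - 7/3)*(v + 5/3)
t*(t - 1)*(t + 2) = t^3 + t^2 - 2*t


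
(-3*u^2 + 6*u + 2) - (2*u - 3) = -3*u^2 + 4*u + 5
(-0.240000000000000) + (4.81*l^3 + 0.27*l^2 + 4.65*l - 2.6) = 4.81*l^3 + 0.27*l^2 + 4.65*l - 2.84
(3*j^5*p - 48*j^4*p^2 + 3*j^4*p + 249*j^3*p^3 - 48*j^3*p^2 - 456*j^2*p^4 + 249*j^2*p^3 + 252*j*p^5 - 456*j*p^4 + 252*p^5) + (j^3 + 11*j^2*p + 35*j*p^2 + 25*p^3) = 3*j^5*p - 48*j^4*p^2 + 3*j^4*p + 249*j^3*p^3 - 48*j^3*p^2 + j^3 - 456*j^2*p^4 + 249*j^2*p^3 + 11*j^2*p + 252*j*p^5 - 456*j*p^4 + 35*j*p^2 + 252*p^5 + 25*p^3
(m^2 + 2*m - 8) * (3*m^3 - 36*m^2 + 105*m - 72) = 3*m^5 - 30*m^4 + 9*m^3 + 426*m^2 - 984*m + 576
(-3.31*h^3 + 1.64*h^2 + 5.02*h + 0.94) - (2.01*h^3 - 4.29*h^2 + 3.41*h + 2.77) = -5.32*h^3 + 5.93*h^2 + 1.61*h - 1.83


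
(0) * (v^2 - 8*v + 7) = 0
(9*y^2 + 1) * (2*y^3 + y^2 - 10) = 18*y^5 + 9*y^4 + 2*y^3 - 89*y^2 - 10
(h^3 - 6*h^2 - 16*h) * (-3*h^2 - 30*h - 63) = -3*h^5 - 12*h^4 + 165*h^3 + 858*h^2 + 1008*h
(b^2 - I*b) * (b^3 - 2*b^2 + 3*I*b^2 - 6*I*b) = b^5 - 2*b^4 + 2*I*b^4 + 3*b^3 - 4*I*b^3 - 6*b^2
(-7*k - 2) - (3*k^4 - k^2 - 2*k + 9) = -3*k^4 + k^2 - 5*k - 11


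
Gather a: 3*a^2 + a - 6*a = 3*a^2 - 5*a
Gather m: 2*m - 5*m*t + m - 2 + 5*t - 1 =m*(3 - 5*t) + 5*t - 3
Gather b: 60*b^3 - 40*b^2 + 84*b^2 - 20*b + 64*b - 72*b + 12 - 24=60*b^3 + 44*b^2 - 28*b - 12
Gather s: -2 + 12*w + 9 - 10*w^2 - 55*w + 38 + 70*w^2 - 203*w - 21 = 60*w^2 - 246*w + 24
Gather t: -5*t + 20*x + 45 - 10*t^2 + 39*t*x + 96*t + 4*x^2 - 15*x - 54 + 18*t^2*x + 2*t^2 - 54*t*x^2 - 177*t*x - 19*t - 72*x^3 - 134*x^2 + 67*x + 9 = t^2*(18*x - 8) + t*(-54*x^2 - 138*x + 72) - 72*x^3 - 130*x^2 + 72*x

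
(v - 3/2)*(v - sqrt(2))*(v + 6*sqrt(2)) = v^3 - 3*v^2/2 + 5*sqrt(2)*v^2 - 12*v - 15*sqrt(2)*v/2 + 18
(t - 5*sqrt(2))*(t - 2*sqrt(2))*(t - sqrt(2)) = t^3 - 8*sqrt(2)*t^2 + 34*t - 20*sqrt(2)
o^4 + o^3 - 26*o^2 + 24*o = o*(o - 4)*(o - 1)*(o + 6)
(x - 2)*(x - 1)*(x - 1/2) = x^3 - 7*x^2/2 + 7*x/2 - 1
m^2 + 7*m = m*(m + 7)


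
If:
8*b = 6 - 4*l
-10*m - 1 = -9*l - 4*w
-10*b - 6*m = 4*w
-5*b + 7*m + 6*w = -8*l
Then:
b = 167/520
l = 223/260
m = 57/260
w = -1177/1040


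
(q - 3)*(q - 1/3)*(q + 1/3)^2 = q^4 - 8*q^3/3 - 10*q^2/9 + 8*q/27 + 1/9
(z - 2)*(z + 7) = z^2 + 5*z - 14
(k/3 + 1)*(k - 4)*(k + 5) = k^3/3 + 4*k^2/3 - 17*k/3 - 20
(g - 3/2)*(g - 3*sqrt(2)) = g^2 - 3*sqrt(2)*g - 3*g/2 + 9*sqrt(2)/2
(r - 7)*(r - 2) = r^2 - 9*r + 14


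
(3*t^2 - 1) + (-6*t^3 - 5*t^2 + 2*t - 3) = -6*t^3 - 2*t^2 + 2*t - 4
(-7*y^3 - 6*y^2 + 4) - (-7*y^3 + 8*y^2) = 4 - 14*y^2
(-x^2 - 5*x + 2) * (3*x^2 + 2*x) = -3*x^4 - 17*x^3 - 4*x^2 + 4*x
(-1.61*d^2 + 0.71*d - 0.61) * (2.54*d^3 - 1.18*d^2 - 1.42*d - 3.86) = -4.0894*d^5 + 3.7032*d^4 - 0.101*d^3 + 5.9262*d^2 - 1.8744*d + 2.3546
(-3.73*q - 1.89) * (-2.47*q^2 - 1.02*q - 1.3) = 9.2131*q^3 + 8.4729*q^2 + 6.7768*q + 2.457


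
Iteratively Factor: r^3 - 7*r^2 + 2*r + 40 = (r - 4)*(r^2 - 3*r - 10) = (r - 5)*(r - 4)*(r + 2)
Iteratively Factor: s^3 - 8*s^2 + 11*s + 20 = (s + 1)*(s^2 - 9*s + 20) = (s - 4)*(s + 1)*(s - 5)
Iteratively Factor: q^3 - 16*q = (q + 4)*(q^2 - 4*q) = (q - 4)*(q + 4)*(q)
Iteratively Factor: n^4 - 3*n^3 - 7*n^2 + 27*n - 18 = (n - 2)*(n^3 - n^2 - 9*n + 9) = (n - 2)*(n - 1)*(n^2 - 9) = (n - 3)*(n - 2)*(n - 1)*(n + 3)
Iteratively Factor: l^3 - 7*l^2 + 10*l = (l - 5)*(l^2 - 2*l) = (l - 5)*(l - 2)*(l)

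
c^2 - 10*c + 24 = (c - 6)*(c - 4)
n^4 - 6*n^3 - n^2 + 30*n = n*(n - 5)*(n - 3)*(n + 2)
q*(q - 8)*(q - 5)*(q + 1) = q^4 - 12*q^3 + 27*q^2 + 40*q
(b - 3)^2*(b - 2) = b^3 - 8*b^2 + 21*b - 18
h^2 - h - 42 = (h - 7)*(h + 6)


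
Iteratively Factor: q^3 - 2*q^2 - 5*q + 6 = (q - 1)*(q^2 - q - 6) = (q - 3)*(q - 1)*(q + 2)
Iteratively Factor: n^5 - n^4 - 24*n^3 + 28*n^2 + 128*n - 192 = (n + 4)*(n^4 - 5*n^3 - 4*n^2 + 44*n - 48) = (n - 2)*(n + 4)*(n^3 - 3*n^2 - 10*n + 24) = (n - 2)*(n + 3)*(n + 4)*(n^2 - 6*n + 8) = (n - 2)^2*(n + 3)*(n + 4)*(n - 4)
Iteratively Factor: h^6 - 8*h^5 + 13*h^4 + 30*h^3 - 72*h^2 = (h - 3)*(h^5 - 5*h^4 - 2*h^3 + 24*h^2) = h*(h - 3)*(h^4 - 5*h^3 - 2*h^2 + 24*h) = h^2*(h - 3)*(h^3 - 5*h^2 - 2*h + 24) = h^2*(h - 3)*(h + 2)*(h^2 - 7*h + 12) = h^2*(h - 3)^2*(h + 2)*(h - 4)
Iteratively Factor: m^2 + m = (m)*(m + 1)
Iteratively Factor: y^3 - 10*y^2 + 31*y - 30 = (y - 3)*(y^2 - 7*y + 10) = (y - 3)*(y - 2)*(y - 5)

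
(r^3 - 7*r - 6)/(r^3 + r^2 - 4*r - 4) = (r - 3)/(r - 2)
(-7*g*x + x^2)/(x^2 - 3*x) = (-7*g + x)/(x - 3)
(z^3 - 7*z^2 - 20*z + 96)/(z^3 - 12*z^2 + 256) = (z - 3)/(z - 8)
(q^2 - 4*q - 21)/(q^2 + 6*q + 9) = (q - 7)/(q + 3)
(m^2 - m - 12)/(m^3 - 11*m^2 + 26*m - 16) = (m^2 - m - 12)/(m^3 - 11*m^2 + 26*m - 16)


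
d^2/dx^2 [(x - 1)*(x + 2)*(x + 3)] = 6*x + 8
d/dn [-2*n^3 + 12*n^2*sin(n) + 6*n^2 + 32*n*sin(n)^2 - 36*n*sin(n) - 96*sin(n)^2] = 12*n^2*cos(n) - 6*n^2 + 24*n*sin(n) + 32*n*sin(2*n) - 36*n*cos(n) + 12*n + 32*sin(n)^2 - 36*sin(n) - 96*sin(2*n)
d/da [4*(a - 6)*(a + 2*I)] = 8*a - 24 + 8*I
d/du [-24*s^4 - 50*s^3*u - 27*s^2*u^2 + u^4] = -50*s^3 - 54*s^2*u + 4*u^3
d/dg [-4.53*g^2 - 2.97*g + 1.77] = -9.06*g - 2.97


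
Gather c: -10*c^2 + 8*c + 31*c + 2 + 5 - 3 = -10*c^2 + 39*c + 4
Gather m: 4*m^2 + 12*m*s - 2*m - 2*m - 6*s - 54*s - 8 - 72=4*m^2 + m*(12*s - 4) - 60*s - 80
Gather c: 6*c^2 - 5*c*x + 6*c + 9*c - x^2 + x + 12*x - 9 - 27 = 6*c^2 + c*(15 - 5*x) - x^2 + 13*x - 36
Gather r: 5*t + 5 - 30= 5*t - 25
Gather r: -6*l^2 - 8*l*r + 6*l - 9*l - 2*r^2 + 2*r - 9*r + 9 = -6*l^2 - 3*l - 2*r^2 + r*(-8*l - 7) + 9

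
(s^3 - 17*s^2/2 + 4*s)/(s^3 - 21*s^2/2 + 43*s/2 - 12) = s*(2*s - 1)/(2*s^2 - 5*s + 3)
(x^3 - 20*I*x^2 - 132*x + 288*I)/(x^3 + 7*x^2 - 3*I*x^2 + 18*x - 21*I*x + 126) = (x^2 - 14*I*x - 48)/(x^2 + x*(7 + 3*I) + 21*I)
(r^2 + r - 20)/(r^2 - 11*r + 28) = (r + 5)/(r - 7)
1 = 1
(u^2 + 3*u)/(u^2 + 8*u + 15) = u/(u + 5)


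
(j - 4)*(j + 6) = j^2 + 2*j - 24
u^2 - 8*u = u*(u - 8)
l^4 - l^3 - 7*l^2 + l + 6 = (l - 3)*(l - 1)*(l + 1)*(l + 2)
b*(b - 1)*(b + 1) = b^3 - b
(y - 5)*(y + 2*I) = y^2 - 5*y + 2*I*y - 10*I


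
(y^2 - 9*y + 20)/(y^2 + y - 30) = (y - 4)/(y + 6)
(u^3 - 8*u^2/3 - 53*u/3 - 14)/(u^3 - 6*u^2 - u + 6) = (u + 7/3)/(u - 1)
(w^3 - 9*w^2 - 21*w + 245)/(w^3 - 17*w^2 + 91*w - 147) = (w + 5)/(w - 3)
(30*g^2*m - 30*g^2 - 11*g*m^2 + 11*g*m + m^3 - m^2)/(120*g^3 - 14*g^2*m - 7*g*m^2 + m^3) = (m - 1)/(4*g + m)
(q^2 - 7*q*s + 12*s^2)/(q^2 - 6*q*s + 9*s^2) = (q - 4*s)/(q - 3*s)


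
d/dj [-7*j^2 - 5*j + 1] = -14*j - 5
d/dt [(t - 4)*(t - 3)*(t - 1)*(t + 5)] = 4*t^3 - 9*t^2 - 42*t + 83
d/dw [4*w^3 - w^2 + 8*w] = 12*w^2 - 2*w + 8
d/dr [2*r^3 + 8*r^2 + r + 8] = 6*r^2 + 16*r + 1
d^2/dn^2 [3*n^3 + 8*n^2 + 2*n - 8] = 18*n + 16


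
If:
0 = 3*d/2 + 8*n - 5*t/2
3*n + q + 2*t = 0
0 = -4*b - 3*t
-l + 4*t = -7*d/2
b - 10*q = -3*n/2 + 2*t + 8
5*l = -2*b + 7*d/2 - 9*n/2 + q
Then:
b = -3224/20315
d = -1376/3585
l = -10096/20315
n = 8416/60945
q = -10208/12189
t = 12896/60945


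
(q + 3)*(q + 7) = q^2 + 10*q + 21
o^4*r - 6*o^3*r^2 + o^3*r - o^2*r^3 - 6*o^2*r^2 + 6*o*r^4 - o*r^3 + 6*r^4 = (o - 6*r)*(o - r)*(o + r)*(o*r + r)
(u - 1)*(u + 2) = u^2 + u - 2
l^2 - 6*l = l*(l - 6)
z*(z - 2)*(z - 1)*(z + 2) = z^4 - z^3 - 4*z^2 + 4*z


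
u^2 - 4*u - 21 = (u - 7)*(u + 3)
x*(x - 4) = x^2 - 4*x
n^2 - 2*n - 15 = (n - 5)*(n + 3)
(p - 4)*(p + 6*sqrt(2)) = p^2 - 4*p + 6*sqrt(2)*p - 24*sqrt(2)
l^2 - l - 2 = (l - 2)*(l + 1)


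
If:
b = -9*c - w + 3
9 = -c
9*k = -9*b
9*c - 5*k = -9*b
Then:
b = 81/14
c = -9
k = -81/14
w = 1095/14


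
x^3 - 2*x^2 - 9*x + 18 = (x - 3)*(x - 2)*(x + 3)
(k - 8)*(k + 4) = k^2 - 4*k - 32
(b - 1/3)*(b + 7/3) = b^2 + 2*b - 7/9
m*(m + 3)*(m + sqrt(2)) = m^3 + sqrt(2)*m^2 + 3*m^2 + 3*sqrt(2)*m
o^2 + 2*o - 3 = (o - 1)*(o + 3)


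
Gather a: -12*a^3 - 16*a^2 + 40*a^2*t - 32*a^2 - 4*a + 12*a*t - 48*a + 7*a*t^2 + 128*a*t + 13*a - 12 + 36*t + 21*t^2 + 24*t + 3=-12*a^3 + a^2*(40*t - 48) + a*(7*t^2 + 140*t - 39) + 21*t^2 + 60*t - 9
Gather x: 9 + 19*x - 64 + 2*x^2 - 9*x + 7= 2*x^2 + 10*x - 48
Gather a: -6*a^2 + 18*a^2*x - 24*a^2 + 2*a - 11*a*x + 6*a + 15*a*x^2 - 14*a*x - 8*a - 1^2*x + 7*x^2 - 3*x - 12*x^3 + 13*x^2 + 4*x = a^2*(18*x - 30) + a*(15*x^2 - 25*x) - 12*x^3 + 20*x^2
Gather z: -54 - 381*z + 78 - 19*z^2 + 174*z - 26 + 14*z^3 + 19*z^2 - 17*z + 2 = 14*z^3 - 224*z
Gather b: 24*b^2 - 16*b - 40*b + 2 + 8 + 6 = 24*b^2 - 56*b + 16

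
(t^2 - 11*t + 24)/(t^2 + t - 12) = (t - 8)/(t + 4)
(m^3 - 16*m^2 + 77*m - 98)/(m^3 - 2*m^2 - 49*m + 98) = (m - 7)/(m + 7)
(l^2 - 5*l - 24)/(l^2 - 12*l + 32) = (l + 3)/(l - 4)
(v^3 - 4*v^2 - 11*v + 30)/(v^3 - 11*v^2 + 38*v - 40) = (v + 3)/(v - 4)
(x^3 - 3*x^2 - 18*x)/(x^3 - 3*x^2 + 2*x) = (x^2 - 3*x - 18)/(x^2 - 3*x + 2)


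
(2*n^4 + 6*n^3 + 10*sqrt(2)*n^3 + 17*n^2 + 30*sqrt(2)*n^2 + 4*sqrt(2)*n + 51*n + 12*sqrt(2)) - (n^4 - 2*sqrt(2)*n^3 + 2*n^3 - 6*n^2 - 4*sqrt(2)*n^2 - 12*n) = n^4 + 4*n^3 + 12*sqrt(2)*n^3 + 23*n^2 + 34*sqrt(2)*n^2 + 4*sqrt(2)*n + 63*n + 12*sqrt(2)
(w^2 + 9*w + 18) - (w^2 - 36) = 9*w + 54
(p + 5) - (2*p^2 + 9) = -2*p^2 + p - 4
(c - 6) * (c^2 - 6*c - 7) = c^3 - 12*c^2 + 29*c + 42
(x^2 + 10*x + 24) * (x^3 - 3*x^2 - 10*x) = x^5 + 7*x^4 - 16*x^3 - 172*x^2 - 240*x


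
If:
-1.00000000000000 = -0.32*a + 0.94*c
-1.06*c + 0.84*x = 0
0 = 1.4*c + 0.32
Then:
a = 2.45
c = -0.23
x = -0.29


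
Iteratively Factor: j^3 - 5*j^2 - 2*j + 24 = (j - 4)*(j^2 - j - 6) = (j - 4)*(j + 2)*(j - 3)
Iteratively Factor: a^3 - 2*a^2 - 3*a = (a + 1)*(a^2 - 3*a) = a*(a + 1)*(a - 3)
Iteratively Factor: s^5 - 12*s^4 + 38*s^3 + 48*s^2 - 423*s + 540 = (s - 4)*(s^4 - 8*s^3 + 6*s^2 + 72*s - 135) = (s - 5)*(s - 4)*(s^3 - 3*s^2 - 9*s + 27) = (s - 5)*(s - 4)*(s - 3)*(s^2 - 9) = (s - 5)*(s - 4)*(s - 3)^2*(s + 3)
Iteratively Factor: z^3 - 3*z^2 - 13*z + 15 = (z - 1)*(z^2 - 2*z - 15) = (z - 1)*(z + 3)*(z - 5)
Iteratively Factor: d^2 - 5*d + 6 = (d - 3)*(d - 2)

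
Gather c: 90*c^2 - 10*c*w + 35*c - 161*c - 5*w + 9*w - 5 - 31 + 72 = 90*c^2 + c*(-10*w - 126) + 4*w + 36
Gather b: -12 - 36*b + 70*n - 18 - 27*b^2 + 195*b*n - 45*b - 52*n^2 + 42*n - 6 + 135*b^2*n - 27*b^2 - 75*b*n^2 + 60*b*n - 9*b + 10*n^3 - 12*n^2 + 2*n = b^2*(135*n - 54) + b*(-75*n^2 + 255*n - 90) + 10*n^3 - 64*n^2 + 114*n - 36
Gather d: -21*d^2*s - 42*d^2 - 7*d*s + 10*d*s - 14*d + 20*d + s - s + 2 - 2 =d^2*(-21*s - 42) + d*(3*s + 6)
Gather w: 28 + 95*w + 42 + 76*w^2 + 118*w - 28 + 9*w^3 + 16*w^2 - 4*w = 9*w^3 + 92*w^2 + 209*w + 42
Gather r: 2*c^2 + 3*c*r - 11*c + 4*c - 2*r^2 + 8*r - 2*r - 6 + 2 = 2*c^2 - 7*c - 2*r^2 + r*(3*c + 6) - 4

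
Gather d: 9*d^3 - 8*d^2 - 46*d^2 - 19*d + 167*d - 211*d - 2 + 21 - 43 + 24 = 9*d^3 - 54*d^2 - 63*d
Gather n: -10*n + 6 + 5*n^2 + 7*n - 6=5*n^2 - 3*n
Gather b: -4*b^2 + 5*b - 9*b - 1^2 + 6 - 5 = -4*b^2 - 4*b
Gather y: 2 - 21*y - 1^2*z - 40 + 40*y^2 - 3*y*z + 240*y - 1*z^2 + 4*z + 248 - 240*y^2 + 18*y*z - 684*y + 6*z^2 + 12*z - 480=-200*y^2 + y*(15*z - 465) + 5*z^2 + 15*z - 270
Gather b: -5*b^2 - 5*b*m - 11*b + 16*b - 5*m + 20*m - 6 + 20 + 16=-5*b^2 + b*(5 - 5*m) + 15*m + 30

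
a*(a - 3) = a^2 - 3*a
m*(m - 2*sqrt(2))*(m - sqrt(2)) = m^3 - 3*sqrt(2)*m^2 + 4*m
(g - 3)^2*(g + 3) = g^3 - 3*g^2 - 9*g + 27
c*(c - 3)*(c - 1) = c^3 - 4*c^2 + 3*c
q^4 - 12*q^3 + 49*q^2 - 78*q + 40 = (q - 5)*(q - 4)*(q - 2)*(q - 1)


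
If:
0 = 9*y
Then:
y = 0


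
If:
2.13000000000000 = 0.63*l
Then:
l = 3.38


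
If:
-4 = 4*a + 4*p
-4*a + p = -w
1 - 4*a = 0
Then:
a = 1/4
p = -5/4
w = 9/4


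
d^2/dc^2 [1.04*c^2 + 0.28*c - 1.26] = 2.08000000000000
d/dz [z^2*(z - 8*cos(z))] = z*(8*z*sin(z) + 3*z - 16*cos(z))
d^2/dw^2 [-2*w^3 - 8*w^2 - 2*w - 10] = -12*w - 16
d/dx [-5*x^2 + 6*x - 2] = 6 - 10*x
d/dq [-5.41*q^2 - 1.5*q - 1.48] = -10.82*q - 1.5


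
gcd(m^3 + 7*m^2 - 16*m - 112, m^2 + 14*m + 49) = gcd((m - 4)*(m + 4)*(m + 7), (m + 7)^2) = m + 7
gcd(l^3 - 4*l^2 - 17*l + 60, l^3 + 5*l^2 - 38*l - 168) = l + 4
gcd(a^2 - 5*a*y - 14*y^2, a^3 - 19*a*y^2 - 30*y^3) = a + 2*y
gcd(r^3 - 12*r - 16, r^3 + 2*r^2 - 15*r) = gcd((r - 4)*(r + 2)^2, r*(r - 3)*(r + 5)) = 1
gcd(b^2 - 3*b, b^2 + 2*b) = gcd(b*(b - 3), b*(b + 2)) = b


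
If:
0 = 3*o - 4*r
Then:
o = 4*r/3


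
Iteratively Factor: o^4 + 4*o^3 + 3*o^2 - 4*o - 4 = (o + 2)*(o^3 + 2*o^2 - o - 2) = (o + 2)^2*(o^2 - 1) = (o - 1)*(o + 2)^2*(o + 1)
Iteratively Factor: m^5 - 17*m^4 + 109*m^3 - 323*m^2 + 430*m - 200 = (m - 5)*(m^4 - 12*m^3 + 49*m^2 - 78*m + 40) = (m - 5)*(m - 2)*(m^3 - 10*m^2 + 29*m - 20) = (m - 5)^2*(m - 2)*(m^2 - 5*m + 4) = (m - 5)^2*(m - 2)*(m - 1)*(m - 4)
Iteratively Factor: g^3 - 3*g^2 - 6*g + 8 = (g + 2)*(g^2 - 5*g + 4) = (g - 1)*(g + 2)*(g - 4)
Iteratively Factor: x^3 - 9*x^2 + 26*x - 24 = (x - 2)*(x^2 - 7*x + 12) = (x - 3)*(x - 2)*(x - 4)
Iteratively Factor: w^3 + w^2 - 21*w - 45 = (w + 3)*(w^2 - 2*w - 15) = (w - 5)*(w + 3)*(w + 3)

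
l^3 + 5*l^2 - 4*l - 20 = (l - 2)*(l + 2)*(l + 5)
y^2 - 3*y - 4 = (y - 4)*(y + 1)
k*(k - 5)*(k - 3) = k^3 - 8*k^2 + 15*k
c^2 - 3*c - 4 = (c - 4)*(c + 1)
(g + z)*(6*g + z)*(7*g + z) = 42*g^3 + 55*g^2*z + 14*g*z^2 + z^3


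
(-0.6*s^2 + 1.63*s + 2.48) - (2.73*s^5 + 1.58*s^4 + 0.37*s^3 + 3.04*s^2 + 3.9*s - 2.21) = -2.73*s^5 - 1.58*s^4 - 0.37*s^3 - 3.64*s^2 - 2.27*s + 4.69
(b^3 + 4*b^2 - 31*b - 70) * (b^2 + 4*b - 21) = b^5 + 8*b^4 - 36*b^3 - 278*b^2 + 371*b + 1470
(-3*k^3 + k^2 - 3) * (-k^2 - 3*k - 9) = 3*k^5 + 8*k^4 + 24*k^3 - 6*k^2 + 9*k + 27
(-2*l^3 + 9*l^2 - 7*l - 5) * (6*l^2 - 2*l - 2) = -12*l^5 + 58*l^4 - 56*l^3 - 34*l^2 + 24*l + 10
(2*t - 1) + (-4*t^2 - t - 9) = -4*t^2 + t - 10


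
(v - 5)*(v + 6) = v^2 + v - 30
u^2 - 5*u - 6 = (u - 6)*(u + 1)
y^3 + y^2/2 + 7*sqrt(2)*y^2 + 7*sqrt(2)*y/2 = y*(y + 1/2)*(y + 7*sqrt(2))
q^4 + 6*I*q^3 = q^3*(q + 6*I)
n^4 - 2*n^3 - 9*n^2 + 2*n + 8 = (n - 4)*(n - 1)*(n + 1)*(n + 2)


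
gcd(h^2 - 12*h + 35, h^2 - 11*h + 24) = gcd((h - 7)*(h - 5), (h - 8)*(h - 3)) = 1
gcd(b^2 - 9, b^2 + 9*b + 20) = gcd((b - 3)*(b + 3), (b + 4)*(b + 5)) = 1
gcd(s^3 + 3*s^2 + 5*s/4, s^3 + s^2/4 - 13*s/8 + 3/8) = 1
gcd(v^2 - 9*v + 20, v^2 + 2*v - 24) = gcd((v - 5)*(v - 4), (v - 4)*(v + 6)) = v - 4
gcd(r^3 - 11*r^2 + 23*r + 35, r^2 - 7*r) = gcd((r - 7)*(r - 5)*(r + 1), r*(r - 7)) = r - 7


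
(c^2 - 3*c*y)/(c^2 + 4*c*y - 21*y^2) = c/(c + 7*y)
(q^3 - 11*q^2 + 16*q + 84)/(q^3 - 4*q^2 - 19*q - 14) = (q - 6)/(q + 1)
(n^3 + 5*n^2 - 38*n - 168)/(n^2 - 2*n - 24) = n + 7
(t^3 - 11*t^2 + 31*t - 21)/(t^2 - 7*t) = t - 4 + 3/t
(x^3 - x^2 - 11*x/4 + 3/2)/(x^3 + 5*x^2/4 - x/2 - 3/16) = 4*(x - 2)/(4*x + 1)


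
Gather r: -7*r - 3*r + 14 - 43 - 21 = -10*r - 50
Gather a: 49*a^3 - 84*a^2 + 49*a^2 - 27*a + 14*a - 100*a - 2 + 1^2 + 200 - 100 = 49*a^3 - 35*a^2 - 113*a + 99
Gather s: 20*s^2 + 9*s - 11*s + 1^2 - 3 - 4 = 20*s^2 - 2*s - 6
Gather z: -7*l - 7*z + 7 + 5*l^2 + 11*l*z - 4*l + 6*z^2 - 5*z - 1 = 5*l^2 - 11*l + 6*z^2 + z*(11*l - 12) + 6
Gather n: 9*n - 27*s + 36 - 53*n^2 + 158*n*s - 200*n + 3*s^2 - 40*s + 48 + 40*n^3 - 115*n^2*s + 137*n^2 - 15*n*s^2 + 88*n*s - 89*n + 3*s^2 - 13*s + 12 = 40*n^3 + n^2*(84 - 115*s) + n*(-15*s^2 + 246*s - 280) + 6*s^2 - 80*s + 96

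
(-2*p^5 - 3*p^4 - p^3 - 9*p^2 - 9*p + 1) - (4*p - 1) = -2*p^5 - 3*p^4 - p^3 - 9*p^2 - 13*p + 2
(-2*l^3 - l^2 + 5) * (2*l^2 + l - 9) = -4*l^5 - 4*l^4 + 17*l^3 + 19*l^2 + 5*l - 45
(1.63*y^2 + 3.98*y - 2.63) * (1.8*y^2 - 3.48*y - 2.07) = 2.934*y^4 + 1.4916*y^3 - 21.9585*y^2 + 0.9138*y + 5.4441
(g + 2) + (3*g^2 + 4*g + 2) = 3*g^2 + 5*g + 4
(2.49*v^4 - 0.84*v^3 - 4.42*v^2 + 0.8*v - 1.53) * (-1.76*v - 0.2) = -4.3824*v^5 + 0.9804*v^4 + 7.9472*v^3 - 0.524*v^2 + 2.5328*v + 0.306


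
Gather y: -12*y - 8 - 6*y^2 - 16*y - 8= -6*y^2 - 28*y - 16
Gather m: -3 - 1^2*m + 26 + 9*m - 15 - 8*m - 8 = 0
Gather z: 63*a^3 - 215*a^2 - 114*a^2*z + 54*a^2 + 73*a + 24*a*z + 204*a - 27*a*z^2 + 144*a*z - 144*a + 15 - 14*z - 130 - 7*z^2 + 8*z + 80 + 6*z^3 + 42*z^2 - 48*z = 63*a^3 - 161*a^2 + 133*a + 6*z^3 + z^2*(35 - 27*a) + z*(-114*a^2 + 168*a - 54) - 35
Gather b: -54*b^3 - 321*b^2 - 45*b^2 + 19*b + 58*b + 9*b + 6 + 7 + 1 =-54*b^3 - 366*b^2 + 86*b + 14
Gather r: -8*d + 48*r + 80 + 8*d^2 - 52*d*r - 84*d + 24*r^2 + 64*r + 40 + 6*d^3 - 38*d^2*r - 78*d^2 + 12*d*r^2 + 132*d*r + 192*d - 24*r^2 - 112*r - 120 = 6*d^3 - 70*d^2 + 12*d*r^2 + 100*d + r*(-38*d^2 + 80*d)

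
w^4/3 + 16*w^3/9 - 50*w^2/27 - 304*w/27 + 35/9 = (w/3 + 1)*(w - 7/3)*(w - 1/3)*(w + 5)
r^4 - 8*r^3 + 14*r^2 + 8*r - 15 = (r - 5)*(r - 3)*(r - 1)*(r + 1)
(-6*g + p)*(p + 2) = -6*g*p - 12*g + p^2 + 2*p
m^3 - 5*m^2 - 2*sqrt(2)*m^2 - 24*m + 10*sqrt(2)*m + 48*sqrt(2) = (m - 8)*(m + 3)*(m - 2*sqrt(2))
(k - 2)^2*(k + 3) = k^3 - k^2 - 8*k + 12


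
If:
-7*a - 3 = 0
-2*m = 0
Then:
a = -3/7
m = 0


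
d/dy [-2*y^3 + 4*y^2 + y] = -6*y^2 + 8*y + 1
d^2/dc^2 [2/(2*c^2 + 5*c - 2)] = 4*(-4*c^2 - 10*c + (4*c + 5)^2 + 4)/(2*c^2 + 5*c - 2)^3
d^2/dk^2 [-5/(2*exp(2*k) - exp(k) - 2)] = 5*(2*(4*exp(k) - 1)^2*exp(k) + (8*exp(k) - 1)*(-2*exp(2*k) + exp(k) + 2))*exp(k)/(-2*exp(2*k) + exp(k) + 2)^3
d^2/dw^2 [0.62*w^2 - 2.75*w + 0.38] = 1.24000000000000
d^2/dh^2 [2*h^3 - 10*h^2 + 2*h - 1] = 12*h - 20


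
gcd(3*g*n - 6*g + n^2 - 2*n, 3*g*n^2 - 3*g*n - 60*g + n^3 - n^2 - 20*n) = 3*g + n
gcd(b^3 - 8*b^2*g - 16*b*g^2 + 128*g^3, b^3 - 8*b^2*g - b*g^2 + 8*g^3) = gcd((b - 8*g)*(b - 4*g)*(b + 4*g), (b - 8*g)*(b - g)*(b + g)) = b - 8*g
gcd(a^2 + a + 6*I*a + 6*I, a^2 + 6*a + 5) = a + 1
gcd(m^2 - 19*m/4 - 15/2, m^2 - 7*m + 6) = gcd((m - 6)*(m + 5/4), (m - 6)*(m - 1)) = m - 6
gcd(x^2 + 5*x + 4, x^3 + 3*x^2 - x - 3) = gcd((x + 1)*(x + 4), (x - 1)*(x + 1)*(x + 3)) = x + 1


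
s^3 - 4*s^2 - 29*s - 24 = (s - 8)*(s + 1)*(s + 3)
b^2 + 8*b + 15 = (b + 3)*(b + 5)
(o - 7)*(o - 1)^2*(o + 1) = o^4 - 8*o^3 + 6*o^2 + 8*o - 7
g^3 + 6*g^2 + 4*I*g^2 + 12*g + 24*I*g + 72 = (g + 6)*(g - 2*I)*(g + 6*I)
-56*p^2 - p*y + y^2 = (-8*p + y)*(7*p + y)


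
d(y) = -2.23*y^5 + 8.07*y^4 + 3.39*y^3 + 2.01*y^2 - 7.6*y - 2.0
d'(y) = -11.15*y^4 + 32.28*y^3 + 10.17*y^2 + 4.02*y - 7.6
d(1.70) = 43.28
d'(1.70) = 94.09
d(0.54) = -4.40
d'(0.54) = 1.67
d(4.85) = -1123.94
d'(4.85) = -2235.63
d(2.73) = 171.30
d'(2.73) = 116.62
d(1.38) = 18.36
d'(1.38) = 61.71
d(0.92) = -0.34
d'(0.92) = 21.85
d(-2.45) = 466.44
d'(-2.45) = -832.85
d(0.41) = -4.34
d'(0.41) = -2.33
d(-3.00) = 1142.92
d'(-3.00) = -1702.84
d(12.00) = -381501.68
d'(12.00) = -173921.44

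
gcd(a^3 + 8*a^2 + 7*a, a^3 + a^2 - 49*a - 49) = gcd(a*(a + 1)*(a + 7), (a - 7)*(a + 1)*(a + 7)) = a^2 + 8*a + 7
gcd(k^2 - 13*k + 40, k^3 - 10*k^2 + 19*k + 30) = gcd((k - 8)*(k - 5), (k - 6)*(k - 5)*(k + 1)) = k - 5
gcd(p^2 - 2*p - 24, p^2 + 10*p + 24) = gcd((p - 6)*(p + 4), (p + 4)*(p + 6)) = p + 4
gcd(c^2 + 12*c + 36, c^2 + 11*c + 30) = c + 6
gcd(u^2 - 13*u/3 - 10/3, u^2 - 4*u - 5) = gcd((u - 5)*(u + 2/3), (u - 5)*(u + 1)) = u - 5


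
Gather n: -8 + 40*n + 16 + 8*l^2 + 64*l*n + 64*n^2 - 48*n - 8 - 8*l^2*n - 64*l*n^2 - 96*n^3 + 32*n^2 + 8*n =8*l^2 - 96*n^3 + n^2*(96 - 64*l) + n*(-8*l^2 + 64*l)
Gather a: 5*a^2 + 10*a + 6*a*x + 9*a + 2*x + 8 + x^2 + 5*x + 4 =5*a^2 + a*(6*x + 19) + x^2 + 7*x + 12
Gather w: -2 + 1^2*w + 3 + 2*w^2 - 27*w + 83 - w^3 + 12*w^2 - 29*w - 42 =-w^3 + 14*w^2 - 55*w + 42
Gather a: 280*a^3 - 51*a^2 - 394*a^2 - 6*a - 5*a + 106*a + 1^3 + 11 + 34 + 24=280*a^3 - 445*a^2 + 95*a + 70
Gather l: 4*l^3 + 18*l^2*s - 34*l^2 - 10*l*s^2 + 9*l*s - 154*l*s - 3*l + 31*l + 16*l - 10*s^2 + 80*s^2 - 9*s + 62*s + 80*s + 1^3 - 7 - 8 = 4*l^3 + l^2*(18*s - 34) + l*(-10*s^2 - 145*s + 44) + 70*s^2 + 133*s - 14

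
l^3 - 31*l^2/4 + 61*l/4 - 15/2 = (l - 5)*(l - 2)*(l - 3/4)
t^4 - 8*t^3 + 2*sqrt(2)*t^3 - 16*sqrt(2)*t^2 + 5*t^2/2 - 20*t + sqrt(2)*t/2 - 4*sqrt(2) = (t - 8)*(t + sqrt(2)/2)^2*(t + sqrt(2))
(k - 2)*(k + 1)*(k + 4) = k^3 + 3*k^2 - 6*k - 8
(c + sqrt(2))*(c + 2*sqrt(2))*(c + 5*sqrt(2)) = c^3 + 8*sqrt(2)*c^2 + 34*c + 20*sqrt(2)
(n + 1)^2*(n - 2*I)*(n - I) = n^4 + 2*n^3 - 3*I*n^3 - n^2 - 6*I*n^2 - 4*n - 3*I*n - 2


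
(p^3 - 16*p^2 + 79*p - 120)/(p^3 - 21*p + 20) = (p^3 - 16*p^2 + 79*p - 120)/(p^3 - 21*p + 20)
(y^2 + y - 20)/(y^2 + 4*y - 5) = (y - 4)/(y - 1)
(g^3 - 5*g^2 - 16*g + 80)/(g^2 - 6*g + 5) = (g^2 - 16)/(g - 1)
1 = 1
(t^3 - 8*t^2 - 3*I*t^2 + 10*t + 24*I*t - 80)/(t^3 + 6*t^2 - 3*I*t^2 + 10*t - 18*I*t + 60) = (t - 8)/(t + 6)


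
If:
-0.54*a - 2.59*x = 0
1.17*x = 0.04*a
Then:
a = 0.00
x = 0.00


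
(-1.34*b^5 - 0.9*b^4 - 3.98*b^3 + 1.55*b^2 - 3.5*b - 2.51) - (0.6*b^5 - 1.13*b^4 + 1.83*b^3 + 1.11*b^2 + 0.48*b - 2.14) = -1.94*b^5 + 0.23*b^4 - 5.81*b^3 + 0.44*b^2 - 3.98*b - 0.37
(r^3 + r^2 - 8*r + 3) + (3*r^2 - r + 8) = r^3 + 4*r^2 - 9*r + 11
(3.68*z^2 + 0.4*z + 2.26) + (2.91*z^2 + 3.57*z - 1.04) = 6.59*z^2 + 3.97*z + 1.22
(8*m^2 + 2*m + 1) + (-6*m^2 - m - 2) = 2*m^2 + m - 1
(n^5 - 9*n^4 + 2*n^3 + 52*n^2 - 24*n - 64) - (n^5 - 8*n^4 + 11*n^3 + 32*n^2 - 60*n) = -n^4 - 9*n^3 + 20*n^2 + 36*n - 64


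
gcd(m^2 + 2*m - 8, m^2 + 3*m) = 1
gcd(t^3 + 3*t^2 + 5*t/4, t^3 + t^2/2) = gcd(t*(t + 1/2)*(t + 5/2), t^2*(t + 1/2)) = t^2 + t/2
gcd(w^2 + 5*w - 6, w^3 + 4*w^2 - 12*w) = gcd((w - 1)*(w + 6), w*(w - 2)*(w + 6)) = w + 6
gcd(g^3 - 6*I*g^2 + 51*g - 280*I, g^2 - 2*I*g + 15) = g - 5*I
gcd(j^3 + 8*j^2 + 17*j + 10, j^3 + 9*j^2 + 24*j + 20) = j^2 + 7*j + 10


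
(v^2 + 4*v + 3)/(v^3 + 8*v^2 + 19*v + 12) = 1/(v + 4)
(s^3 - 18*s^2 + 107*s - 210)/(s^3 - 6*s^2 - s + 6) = (s^2 - 12*s + 35)/(s^2 - 1)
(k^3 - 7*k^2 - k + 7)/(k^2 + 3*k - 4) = (k^2 - 6*k - 7)/(k + 4)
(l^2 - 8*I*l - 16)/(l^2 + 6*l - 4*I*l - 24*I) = (l - 4*I)/(l + 6)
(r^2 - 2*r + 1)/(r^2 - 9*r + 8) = (r - 1)/(r - 8)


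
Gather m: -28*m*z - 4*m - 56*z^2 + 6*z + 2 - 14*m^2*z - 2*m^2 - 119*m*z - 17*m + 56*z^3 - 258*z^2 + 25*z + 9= m^2*(-14*z - 2) + m*(-147*z - 21) + 56*z^3 - 314*z^2 + 31*z + 11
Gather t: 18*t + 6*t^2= 6*t^2 + 18*t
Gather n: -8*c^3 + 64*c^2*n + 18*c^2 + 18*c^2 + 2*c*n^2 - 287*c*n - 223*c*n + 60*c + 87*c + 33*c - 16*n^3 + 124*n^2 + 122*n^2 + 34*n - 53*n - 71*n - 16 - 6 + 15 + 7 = -8*c^3 + 36*c^2 + 180*c - 16*n^3 + n^2*(2*c + 246) + n*(64*c^2 - 510*c - 90)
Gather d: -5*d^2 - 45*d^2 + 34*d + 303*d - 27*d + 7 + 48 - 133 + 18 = -50*d^2 + 310*d - 60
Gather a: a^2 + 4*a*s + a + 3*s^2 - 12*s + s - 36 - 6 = a^2 + a*(4*s + 1) + 3*s^2 - 11*s - 42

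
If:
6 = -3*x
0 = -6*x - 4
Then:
No Solution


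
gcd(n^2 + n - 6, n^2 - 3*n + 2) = n - 2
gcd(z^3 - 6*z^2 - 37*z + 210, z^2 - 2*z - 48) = z + 6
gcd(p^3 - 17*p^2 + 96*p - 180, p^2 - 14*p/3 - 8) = p - 6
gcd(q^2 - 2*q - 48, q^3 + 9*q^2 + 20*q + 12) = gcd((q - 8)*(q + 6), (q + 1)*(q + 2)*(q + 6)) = q + 6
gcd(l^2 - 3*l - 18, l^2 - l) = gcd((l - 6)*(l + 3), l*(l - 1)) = 1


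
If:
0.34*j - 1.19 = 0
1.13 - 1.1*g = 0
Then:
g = 1.03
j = 3.50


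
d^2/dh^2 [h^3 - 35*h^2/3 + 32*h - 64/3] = 6*h - 70/3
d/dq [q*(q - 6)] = 2*q - 6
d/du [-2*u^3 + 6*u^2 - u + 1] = -6*u^2 + 12*u - 1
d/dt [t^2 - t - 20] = 2*t - 1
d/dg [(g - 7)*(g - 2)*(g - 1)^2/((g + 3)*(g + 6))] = 2*(g^5 + 8*g^4 - 63*g^3 - 130*g^2 + 580*g - 396)/(g^4 + 18*g^3 + 117*g^2 + 324*g + 324)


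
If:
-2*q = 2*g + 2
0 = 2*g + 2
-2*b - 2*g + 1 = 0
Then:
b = 3/2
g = -1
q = 0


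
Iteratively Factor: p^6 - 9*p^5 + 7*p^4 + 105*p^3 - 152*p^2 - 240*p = (p - 5)*(p^5 - 4*p^4 - 13*p^3 + 40*p^2 + 48*p) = (p - 5)*(p - 4)*(p^4 - 13*p^2 - 12*p) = p*(p - 5)*(p - 4)*(p^3 - 13*p - 12) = p*(p - 5)*(p - 4)*(p + 1)*(p^2 - p - 12) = p*(p - 5)*(p - 4)^2*(p + 1)*(p + 3)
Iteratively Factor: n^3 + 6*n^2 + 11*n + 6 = (n + 1)*(n^2 + 5*n + 6) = (n + 1)*(n + 2)*(n + 3)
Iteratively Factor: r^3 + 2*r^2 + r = (r + 1)*(r^2 + r) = r*(r + 1)*(r + 1)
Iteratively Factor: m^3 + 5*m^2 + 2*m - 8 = (m - 1)*(m^2 + 6*m + 8) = (m - 1)*(m + 4)*(m + 2)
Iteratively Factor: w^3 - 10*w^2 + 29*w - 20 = (w - 1)*(w^2 - 9*w + 20) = (w - 4)*(w - 1)*(w - 5)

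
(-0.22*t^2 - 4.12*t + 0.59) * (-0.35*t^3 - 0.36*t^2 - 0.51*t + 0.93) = 0.077*t^5 + 1.5212*t^4 + 1.3889*t^3 + 1.6842*t^2 - 4.1325*t + 0.5487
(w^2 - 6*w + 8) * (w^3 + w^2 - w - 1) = w^5 - 5*w^4 + w^3 + 13*w^2 - 2*w - 8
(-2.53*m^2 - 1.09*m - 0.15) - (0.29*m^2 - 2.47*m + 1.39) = -2.82*m^2 + 1.38*m - 1.54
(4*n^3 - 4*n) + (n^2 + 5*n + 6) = 4*n^3 + n^2 + n + 6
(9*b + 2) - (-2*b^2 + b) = 2*b^2 + 8*b + 2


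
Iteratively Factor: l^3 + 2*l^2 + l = (l + 1)*(l^2 + l) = l*(l + 1)*(l + 1)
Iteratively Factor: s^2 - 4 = (s - 2)*(s + 2)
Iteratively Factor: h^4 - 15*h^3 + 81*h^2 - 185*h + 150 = (h - 2)*(h^3 - 13*h^2 + 55*h - 75) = (h - 3)*(h - 2)*(h^2 - 10*h + 25) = (h - 5)*(h - 3)*(h - 2)*(h - 5)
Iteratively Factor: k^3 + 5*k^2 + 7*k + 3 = (k + 1)*(k^2 + 4*k + 3) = (k + 1)^2*(k + 3)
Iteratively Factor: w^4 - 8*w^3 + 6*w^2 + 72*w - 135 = (w - 3)*(w^3 - 5*w^2 - 9*w + 45) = (w - 3)^2*(w^2 - 2*w - 15) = (w - 3)^2*(w + 3)*(w - 5)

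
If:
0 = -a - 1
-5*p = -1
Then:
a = -1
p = 1/5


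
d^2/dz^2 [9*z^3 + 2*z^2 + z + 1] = 54*z + 4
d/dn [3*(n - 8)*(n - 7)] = 6*n - 45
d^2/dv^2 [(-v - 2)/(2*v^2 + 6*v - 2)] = (-(v + 2)*(2*v + 3)^2 + (3*v + 5)*(v^2 + 3*v - 1))/(v^2 + 3*v - 1)^3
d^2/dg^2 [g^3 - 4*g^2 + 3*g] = 6*g - 8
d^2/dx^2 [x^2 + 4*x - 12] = 2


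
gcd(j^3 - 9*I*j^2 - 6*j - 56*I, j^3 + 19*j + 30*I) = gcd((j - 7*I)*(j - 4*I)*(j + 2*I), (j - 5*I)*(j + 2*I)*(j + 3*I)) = j + 2*I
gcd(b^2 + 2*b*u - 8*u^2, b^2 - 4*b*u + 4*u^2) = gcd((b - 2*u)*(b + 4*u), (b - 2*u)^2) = -b + 2*u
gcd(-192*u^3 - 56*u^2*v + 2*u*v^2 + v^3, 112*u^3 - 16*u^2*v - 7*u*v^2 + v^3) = 4*u + v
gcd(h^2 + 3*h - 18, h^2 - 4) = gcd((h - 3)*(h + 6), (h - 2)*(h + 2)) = 1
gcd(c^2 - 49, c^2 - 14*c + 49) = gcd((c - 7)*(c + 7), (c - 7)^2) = c - 7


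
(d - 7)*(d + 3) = d^2 - 4*d - 21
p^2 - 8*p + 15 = (p - 5)*(p - 3)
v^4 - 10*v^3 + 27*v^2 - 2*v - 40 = (v - 5)*(v - 4)*(v - 2)*(v + 1)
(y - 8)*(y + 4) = y^2 - 4*y - 32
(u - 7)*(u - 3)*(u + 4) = u^3 - 6*u^2 - 19*u + 84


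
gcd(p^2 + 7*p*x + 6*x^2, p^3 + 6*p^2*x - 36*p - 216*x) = p + 6*x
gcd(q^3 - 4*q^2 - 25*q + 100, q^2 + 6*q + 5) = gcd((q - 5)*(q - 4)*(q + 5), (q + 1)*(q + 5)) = q + 5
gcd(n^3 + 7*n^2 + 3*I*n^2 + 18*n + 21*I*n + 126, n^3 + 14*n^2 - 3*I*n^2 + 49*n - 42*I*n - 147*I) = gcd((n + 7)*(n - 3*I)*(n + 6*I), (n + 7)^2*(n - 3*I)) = n^2 + n*(7 - 3*I) - 21*I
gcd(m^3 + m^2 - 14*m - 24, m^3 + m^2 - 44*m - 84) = m + 2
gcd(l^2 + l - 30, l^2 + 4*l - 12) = l + 6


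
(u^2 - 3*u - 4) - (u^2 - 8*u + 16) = 5*u - 20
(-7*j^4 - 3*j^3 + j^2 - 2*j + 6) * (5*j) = -35*j^5 - 15*j^4 + 5*j^3 - 10*j^2 + 30*j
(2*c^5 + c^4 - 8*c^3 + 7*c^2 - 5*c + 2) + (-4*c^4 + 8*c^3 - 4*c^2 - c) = 2*c^5 - 3*c^4 + 3*c^2 - 6*c + 2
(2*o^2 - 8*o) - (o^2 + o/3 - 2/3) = o^2 - 25*o/3 + 2/3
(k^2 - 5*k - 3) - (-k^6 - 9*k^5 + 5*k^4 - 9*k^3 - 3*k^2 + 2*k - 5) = k^6 + 9*k^5 - 5*k^4 + 9*k^3 + 4*k^2 - 7*k + 2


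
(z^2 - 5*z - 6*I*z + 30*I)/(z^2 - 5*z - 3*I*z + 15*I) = (z - 6*I)/(z - 3*I)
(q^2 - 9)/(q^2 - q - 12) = (q - 3)/(q - 4)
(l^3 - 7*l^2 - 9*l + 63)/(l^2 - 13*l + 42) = (l^2 - 9)/(l - 6)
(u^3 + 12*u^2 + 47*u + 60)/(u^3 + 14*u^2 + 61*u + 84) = (u + 5)/(u + 7)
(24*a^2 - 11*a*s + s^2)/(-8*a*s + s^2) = (-3*a + s)/s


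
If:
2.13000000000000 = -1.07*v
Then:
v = -1.99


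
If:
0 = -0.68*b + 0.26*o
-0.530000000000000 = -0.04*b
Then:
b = 13.25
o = 34.65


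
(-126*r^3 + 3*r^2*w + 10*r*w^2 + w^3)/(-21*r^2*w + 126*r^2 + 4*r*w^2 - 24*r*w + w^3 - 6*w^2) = (6*r + w)/(w - 6)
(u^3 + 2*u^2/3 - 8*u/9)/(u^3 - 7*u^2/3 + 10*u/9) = (3*u + 4)/(3*u - 5)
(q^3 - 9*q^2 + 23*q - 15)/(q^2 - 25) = (q^2 - 4*q + 3)/(q + 5)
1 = 1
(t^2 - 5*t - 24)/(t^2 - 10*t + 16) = (t + 3)/(t - 2)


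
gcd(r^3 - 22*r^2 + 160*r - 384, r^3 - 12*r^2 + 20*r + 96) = r^2 - 14*r + 48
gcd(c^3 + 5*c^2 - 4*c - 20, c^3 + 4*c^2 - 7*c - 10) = c^2 + 3*c - 10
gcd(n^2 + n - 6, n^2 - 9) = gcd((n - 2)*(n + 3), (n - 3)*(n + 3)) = n + 3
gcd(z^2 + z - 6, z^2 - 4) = z - 2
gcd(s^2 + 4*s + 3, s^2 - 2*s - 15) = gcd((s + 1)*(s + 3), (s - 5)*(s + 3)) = s + 3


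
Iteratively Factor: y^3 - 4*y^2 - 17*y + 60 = (y - 5)*(y^2 + y - 12) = (y - 5)*(y + 4)*(y - 3)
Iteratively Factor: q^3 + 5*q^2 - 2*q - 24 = (q + 4)*(q^2 + q - 6) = (q + 3)*(q + 4)*(q - 2)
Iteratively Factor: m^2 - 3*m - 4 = (m - 4)*(m + 1)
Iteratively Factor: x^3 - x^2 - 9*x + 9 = (x - 1)*(x^2 - 9) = (x - 1)*(x + 3)*(x - 3)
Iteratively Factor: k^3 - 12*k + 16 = (k + 4)*(k^2 - 4*k + 4) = (k - 2)*(k + 4)*(k - 2)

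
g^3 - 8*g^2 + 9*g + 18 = (g - 6)*(g - 3)*(g + 1)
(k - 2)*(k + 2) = k^2 - 4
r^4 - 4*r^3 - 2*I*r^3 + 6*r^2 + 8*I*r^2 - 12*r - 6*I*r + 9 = (r - 3)*(r - 1)*(r - 3*I)*(r + I)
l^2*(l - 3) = l^3 - 3*l^2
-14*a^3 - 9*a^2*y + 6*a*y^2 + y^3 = (-2*a + y)*(a + y)*(7*a + y)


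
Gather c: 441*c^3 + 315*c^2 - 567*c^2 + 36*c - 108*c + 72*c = 441*c^3 - 252*c^2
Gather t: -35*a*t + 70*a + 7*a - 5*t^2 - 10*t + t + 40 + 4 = 77*a - 5*t^2 + t*(-35*a - 9) + 44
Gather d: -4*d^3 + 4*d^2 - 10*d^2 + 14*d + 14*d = -4*d^3 - 6*d^2 + 28*d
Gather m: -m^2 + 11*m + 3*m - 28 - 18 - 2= -m^2 + 14*m - 48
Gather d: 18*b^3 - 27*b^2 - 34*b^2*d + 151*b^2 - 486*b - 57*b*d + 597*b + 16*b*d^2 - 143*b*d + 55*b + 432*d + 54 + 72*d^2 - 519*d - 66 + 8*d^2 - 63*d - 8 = 18*b^3 + 124*b^2 + 166*b + d^2*(16*b + 80) + d*(-34*b^2 - 200*b - 150) - 20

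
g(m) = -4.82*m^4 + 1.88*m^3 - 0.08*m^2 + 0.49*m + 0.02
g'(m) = -19.28*m^3 + 5.64*m^2 - 0.16*m + 0.49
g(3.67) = -780.73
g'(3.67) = -877.16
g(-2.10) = -112.51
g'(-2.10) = 204.25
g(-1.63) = -43.16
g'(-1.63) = 99.23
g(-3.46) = -771.30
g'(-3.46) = 867.17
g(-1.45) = -27.90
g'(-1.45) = 71.36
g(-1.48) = -30.10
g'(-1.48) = 75.58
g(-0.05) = -0.00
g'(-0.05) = 0.51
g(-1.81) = -64.01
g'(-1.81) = 133.58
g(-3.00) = -443.35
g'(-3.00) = 572.29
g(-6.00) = -6658.60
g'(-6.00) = 4368.97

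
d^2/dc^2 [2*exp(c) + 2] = 2*exp(c)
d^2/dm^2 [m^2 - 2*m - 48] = 2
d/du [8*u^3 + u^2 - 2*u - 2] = 24*u^2 + 2*u - 2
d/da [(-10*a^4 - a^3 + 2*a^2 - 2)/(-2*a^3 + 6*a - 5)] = (20*a^6 - 176*a^4 + 188*a^3 + 15*a^2 - 20*a + 12)/(4*a^6 - 24*a^4 + 20*a^3 + 36*a^2 - 60*a + 25)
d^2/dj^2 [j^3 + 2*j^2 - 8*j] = 6*j + 4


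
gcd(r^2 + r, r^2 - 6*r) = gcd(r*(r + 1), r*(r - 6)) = r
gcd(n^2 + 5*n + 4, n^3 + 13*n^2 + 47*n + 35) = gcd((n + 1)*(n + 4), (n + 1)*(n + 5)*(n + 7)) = n + 1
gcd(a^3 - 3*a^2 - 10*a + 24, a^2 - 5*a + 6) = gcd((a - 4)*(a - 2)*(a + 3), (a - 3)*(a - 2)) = a - 2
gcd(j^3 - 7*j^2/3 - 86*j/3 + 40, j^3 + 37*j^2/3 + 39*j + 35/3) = j + 5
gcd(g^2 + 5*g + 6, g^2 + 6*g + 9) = g + 3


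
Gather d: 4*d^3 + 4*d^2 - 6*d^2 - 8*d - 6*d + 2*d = 4*d^3 - 2*d^2 - 12*d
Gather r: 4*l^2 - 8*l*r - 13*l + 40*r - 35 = 4*l^2 - 13*l + r*(40 - 8*l) - 35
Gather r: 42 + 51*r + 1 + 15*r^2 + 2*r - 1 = 15*r^2 + 53*r + 42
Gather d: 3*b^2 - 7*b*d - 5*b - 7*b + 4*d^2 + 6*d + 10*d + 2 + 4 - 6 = 3*b^2 - 12*b + 4*d^2 + d*(16 - 7*b)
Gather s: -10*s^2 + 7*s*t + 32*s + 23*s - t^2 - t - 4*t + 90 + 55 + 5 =-10*s^2 + s*(7*t + 55) - t^2 - 5*t + 150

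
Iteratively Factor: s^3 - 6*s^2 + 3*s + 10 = (s + 1)*(s^2 - 7*s + 10) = (s - 5)*(s + 1)*(s - 2)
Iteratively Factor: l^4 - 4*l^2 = (l - 2)*(l^3 + 2*l^2) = l*(l - 2)*(l^2 + 2*l) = l*(l - 2)*(l + 2)*(l)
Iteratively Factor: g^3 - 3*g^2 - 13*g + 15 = (g - 1)*(g^2 - 2*g - 15) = (g - 1)*(g + 3)*(g - 5)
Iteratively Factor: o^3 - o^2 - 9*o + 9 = (o - 3)*(o^2 + 2*o - 3) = (o - 3)*(o + 3)*(o - 1)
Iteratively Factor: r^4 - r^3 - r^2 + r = (r)*(r^3 - r^2 - r + 1) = r*(r - 1)*(r^2 - 1) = r*(r - 1)*(r + 1)*(r - 1)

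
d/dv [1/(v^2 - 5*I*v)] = (-2*v + 5*I)/(v^2*(v - 5*I)^2)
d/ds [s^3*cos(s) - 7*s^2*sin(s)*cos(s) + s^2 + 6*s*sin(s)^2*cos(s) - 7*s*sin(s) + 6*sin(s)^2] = -s^3*sin(s) + 3*s^2*cos(s) - 7*s^2*cos(2*s) - 3*s*sin(s)/2 - 7*s*sin(2*s) + 9*s*sin(3*s)/2 - 7*s*cos(s) + 2*s - 7*sin(s) + 6*sin(2*s) + 3*cos(s)/2 - 3*cos(3*s)/2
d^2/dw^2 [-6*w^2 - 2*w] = -12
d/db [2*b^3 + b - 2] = 6*b^2 + 1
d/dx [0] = 0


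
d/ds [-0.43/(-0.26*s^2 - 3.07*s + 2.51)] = (-0.2236*s - 1.3201)/(0.26*s^2 + 3.07*s - 2.51)^2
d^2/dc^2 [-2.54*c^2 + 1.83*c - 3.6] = -5.08000000000000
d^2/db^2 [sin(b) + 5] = -sin(b)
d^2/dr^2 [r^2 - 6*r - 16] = 2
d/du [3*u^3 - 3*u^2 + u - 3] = 9*u^2 - 6*u + 1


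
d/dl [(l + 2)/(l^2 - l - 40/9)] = 9*(9*l^2 - 9*l - 9*(l + 2)*(2*l - 1) - 40)/(-9*l^2 + 9*l + 40)^2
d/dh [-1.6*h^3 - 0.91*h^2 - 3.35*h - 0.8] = -4.8*h^2 - 1.82*h - 3.35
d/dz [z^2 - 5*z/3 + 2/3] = 2*z - 5/3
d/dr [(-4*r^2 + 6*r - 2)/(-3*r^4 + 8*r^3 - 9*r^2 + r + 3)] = 2*(-12*r^3 + 19*r^2 - 10*r + 10)/(9*r^6 - 30*r^5 + 49*r^4 - 22*r^3 - 14*r^2 + 24*r + 9)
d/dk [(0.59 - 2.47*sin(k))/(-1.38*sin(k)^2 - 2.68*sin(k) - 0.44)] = (-3.4086*sin(k)^2 + 1.6284*sin(k) + 2.668)*cos(k)/(1.9044*sin(k)^4 + 7.3968*sin(k)^3 + 8.3968*sin(k)^2 + 2.3584*sin(k) + 0.1936)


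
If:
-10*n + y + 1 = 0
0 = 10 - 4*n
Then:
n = 5/2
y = 24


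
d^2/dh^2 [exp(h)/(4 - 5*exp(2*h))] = (-25*exp(4*h) - 120*exp(2*h) - 16)*exp(h)/(125*exp(6*h) - 300*exp(4*h) + 240*exp(2*h) - 64)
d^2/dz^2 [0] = 0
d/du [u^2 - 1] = 2*u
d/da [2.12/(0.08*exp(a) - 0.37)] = -0.1696*exp(a)/(0.08*exp(a) - 0.37)^2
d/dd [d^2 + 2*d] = 2*d + 2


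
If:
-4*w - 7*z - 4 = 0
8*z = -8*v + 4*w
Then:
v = -15*z/8 - 1/2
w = -7*z/4 - 1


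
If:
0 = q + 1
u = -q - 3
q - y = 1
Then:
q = -1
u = -2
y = -2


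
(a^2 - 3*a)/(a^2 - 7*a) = (a - 3)/(a - 7)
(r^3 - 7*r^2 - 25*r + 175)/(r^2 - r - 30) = (r^2 - 12*r + 35)/(r - 6)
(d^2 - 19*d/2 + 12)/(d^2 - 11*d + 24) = (d - 3/2)/(d - 3)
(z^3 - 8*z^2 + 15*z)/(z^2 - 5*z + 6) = z*(z - 5)/(z - 2)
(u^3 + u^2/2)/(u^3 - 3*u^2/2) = (2*u + 1)/(2*u - 3)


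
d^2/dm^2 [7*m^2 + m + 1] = 14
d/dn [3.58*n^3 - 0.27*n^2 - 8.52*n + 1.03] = 10.74*n^2 - 0.54*n - 8.52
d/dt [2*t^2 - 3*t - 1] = 4*t - 3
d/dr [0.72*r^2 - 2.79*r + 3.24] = 1.44*r - 2.79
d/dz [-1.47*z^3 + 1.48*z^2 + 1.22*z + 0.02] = -4.41*z^2 + 2.96*z + 1.22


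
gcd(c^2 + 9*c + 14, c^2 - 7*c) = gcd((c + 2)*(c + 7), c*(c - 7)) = 1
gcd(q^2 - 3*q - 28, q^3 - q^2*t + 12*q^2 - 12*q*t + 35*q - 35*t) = 1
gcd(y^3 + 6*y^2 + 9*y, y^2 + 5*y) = y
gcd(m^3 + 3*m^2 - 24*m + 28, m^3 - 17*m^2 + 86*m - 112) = m - 2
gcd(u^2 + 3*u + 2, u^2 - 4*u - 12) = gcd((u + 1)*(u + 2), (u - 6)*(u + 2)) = u + 2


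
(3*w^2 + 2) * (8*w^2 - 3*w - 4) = 24*w^4 - 9*w^3 + 4*w^2 - 6*w - 8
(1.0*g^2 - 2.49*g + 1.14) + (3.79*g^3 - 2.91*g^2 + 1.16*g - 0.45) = 3.79*g^3 - 1.91*g^2 - 1.33*g + 0.69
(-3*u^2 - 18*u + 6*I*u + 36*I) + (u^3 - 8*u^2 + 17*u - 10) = u^3 - 11*u^2 - u + 6*I*u - 10 + 36*I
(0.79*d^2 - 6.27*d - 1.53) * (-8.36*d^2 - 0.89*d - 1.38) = -6.6044*d^4 + 51.7141*d^3 + 17.2809*d^2 + 10.0143*d + 2.1114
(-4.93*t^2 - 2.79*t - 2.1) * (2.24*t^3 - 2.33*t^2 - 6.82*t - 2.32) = -11.0432*t^5 + 5.2373*t^4 + 35.4193*t^3 + 35.3584*t^2 + 20.7948*t + 4.872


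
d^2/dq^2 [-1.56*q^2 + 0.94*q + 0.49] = -3.12000000000000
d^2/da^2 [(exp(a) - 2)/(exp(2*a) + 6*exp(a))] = (exp(3*a) - 14*exp(2*a) - 36*exp(a) - 72)*exp(-a)/(exp(3*a) + 18*exp(2*a) + 108*exp(a) + 216)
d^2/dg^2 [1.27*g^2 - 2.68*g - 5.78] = 2.54000000000000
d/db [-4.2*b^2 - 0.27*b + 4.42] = -8.4*b - 0.27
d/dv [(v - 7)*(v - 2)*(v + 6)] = 3*v^2 - 6*v - 40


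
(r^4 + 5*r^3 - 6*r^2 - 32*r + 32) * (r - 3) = r^5 + 2*r^4 - 21*r^3 - 14*r^2 + 128*r - 96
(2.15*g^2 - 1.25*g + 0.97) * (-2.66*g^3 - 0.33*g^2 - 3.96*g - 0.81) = -5.719*g^5 + 2.6155*g^4 - 10.6817*g^3 + 2.8884*g^2 - 2.8287*g - 0.7857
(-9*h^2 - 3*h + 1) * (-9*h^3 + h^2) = 81*h^5 + 18*h^4 - 12*h^3 + h^2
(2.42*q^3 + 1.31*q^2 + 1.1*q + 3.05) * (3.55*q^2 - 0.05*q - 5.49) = 8.591*q^5 + 4.5295*q^4 - 9.4463*q^3 + 3.5806*q^2 - 6.1915*q - 16.7445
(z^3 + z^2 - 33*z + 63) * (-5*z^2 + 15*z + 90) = -5*z^5 + 10*z^4 + 270*z^3 - 720*z^2 - 2025*z + 5670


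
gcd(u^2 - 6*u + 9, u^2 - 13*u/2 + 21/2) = u - 3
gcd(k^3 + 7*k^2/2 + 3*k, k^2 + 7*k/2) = k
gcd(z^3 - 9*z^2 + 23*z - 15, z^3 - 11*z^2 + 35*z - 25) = z^2 - 6*z + 5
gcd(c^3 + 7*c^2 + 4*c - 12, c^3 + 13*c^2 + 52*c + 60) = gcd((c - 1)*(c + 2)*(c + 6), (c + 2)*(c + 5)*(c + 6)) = c^2 + 8*c + 12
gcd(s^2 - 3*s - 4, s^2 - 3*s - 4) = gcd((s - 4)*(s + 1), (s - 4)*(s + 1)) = s^2 - 3*s - 4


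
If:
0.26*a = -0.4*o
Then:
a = -1.53846153846154*o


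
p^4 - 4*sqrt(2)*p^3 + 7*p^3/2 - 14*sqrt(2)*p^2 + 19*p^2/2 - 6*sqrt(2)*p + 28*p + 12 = (p + 1/2)*(p + 3)*(p - 2*sqrt(2))^2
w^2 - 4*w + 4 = (w - 2)^2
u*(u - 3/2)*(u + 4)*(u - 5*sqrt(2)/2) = u^4 - 5*sqrt(2)*u^3/2 + 5*u^3/2 - 25*sqrt(2)*u^2/4 - 6*u^2 + 15*sqrt(2)*u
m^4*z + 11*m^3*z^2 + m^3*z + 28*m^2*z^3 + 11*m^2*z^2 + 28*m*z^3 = m*(m + 4*z)*(m + 7*z)*(m*z + z)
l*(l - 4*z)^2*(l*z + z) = l^4*z - 8*l^3*z^2 + l^3*z + 16*l^2*z^3 - 8*l^2*z^2 + 16*l*z^3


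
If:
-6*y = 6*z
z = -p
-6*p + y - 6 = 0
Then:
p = -6/5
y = -6/5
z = 6/5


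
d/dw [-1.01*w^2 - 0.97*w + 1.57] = -2.02*w - 0.97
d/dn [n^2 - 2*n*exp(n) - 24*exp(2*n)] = -2*n*exp(n) + 2*n - 48*exp(2*n) - 2*exp(n)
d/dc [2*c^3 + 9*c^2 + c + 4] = 6*c^2 + 18*c + 1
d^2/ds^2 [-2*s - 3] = 0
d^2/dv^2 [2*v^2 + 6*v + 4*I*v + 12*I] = 4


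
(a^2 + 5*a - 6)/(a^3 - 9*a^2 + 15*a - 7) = (a + 6)/(a^2 - 8*a + 7)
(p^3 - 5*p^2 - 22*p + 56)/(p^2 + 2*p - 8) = p - 7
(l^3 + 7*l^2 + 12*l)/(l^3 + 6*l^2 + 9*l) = (l + 4)/(l + 3)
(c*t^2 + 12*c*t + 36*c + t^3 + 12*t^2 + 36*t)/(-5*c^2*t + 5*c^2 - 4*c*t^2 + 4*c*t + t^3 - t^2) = (t^2 + 12*t + 36)/(-5*c*t + 5*c + t^2 - t)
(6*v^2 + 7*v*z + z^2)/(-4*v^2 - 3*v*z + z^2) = (6*v + z)/(-4*v + z)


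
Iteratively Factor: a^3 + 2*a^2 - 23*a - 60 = (a - 5)*(a^2 + 7*a + 12) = (a - 5)*(a + 3)*(a + 4)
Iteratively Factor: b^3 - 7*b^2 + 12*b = (b)*(b^2 - 7*b + 12) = b*(b - 4)*(b - 3)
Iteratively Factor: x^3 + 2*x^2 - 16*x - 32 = (x - 4)*(x^2 + 6*x + 8) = (x - 4)*(x + 2)*(x + 4)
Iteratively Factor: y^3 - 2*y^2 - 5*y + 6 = (y - 1)*(y^2 - y - 6) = (y - 3)*(y - 1)*(y + 2)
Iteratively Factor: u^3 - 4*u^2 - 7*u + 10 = (u - 5)*(u^2 + u - 2) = (u - 5)*(u - 1)*(u + 2)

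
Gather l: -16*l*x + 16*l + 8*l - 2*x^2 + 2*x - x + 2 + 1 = l*(24 - 16*x) - 2*x^2 + x + 3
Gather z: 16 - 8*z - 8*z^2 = -8*z^2 - 8*z + 16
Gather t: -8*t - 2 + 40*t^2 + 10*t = 40*t^2 + 2*t - 2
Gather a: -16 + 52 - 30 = 6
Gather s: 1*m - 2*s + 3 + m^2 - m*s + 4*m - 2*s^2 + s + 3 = m^2 + 5*m - 2*s^2 + s*(-m - 1) + 6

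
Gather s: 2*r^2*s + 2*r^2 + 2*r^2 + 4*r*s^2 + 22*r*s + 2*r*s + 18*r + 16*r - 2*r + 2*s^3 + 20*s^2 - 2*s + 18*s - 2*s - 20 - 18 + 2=4*r^2 + 32*r + 2*s^3 + s^2*(4*r + 20) + s*(2*r^2 + 24*r + 14) - 36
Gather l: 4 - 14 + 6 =-4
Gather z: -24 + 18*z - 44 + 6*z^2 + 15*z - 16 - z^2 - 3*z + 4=5*z^2 + 30*z - 80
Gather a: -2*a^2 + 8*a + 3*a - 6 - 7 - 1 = -2*a^2 + 11*a - 14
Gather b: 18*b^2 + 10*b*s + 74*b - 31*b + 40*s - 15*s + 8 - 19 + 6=18*b^2 + b*(10*s + 43) + 25*s - 5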